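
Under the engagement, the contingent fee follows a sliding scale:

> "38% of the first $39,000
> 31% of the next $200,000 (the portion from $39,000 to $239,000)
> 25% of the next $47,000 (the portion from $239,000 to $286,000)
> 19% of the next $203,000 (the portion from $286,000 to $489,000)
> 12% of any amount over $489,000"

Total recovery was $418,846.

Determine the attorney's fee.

First $39,000 at 38% = $14,820.00
Next $200,000 at 31% = $62,000.00
Next $47,000 at 25% = $11,750.00
Remaining $132,846 at 19% = $25,240.74
Fee: $14,820.00 + $62,000.00 + $11,750.00 + $25,240.74 = $113,810.74

$113,810.74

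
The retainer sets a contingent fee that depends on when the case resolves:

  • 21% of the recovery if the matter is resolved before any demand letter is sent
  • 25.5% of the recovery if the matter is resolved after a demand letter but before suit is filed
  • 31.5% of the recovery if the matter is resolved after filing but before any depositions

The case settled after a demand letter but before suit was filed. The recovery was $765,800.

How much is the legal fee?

$195,279.00

The matter settled after a demand letter but before suit was filed, so the 25.5% rate applies.
$765,800 × 25.5% = $195,279.00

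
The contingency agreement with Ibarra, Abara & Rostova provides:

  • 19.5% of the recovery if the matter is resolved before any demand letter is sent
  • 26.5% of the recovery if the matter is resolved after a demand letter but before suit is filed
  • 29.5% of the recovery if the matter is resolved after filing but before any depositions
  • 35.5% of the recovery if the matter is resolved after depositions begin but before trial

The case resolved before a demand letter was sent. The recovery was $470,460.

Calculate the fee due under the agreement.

The matter resolved before a demand letter was sent, so the 19.5% rate applies.
$470,460 × 19.5% = $91,739.70

$91,739.70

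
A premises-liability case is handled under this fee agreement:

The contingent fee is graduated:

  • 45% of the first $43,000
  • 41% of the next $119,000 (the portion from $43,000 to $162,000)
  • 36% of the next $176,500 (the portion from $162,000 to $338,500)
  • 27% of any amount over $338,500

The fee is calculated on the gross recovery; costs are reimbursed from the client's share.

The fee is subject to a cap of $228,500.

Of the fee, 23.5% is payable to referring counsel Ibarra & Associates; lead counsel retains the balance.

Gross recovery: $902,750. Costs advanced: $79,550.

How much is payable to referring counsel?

$53,697.50

Fee base is the gross recovery, $902,750; costs are reimbursed separately.
First $43,000 at 45% = $19,350.00
Next $119,000 at 41% = $48,790.00
Next $176,500 at 36% = $63,540.00
Remaining $564,250 at 27% = $152,347.50
Fee: $19,350.00 + $48,790.00 + $63,540.00 + $152,347.50 = $284,027.50
$284,027.50 exceeds the $228,500 cap, so the fee is capped at $228,500.00.
Referral share: 23.5% of $228,500.00 = $53,697.50; lead counsel retains $228,500.00 − $53,697.50 = $174,802.50.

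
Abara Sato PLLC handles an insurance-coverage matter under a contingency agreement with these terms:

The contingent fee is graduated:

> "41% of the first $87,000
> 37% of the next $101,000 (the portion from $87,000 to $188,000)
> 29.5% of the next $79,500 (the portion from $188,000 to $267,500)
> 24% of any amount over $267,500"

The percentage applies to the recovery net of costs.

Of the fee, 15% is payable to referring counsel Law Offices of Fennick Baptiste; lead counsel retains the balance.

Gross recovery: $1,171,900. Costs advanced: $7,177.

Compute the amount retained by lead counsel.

Fee base (net of costs): $1,171,900 − $7,177 = $1,164,723
First $87,000 at 41% = $35,670.00
Next $101,000 at 37% = $37,370.00
Next $79,500 at 29.5% = $23,452.50
Remaining $897,223 at 24% = $215,333.52
Fee: $35,670.00 + $37,370.00 + $23,452.50 + $215,333.52 = $311,826.02
Referral share: 15% of $311,826.02 = $46,773.90; lead counsel retains $311,826.02 − $46,773.90 = $265,052.12.

$265,052.12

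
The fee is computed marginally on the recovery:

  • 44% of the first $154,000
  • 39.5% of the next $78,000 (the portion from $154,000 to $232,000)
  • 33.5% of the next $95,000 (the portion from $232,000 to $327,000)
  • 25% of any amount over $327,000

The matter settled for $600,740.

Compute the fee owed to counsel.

$198,830.00

First $154,000 at 44% = $67,760.00
Next $78,000 at 39.5% = $30,810.00
Next $95,000 at 33.5% = $31,825.00
Remaining $273,740 at 25% = $68,435.00
Fee: $67,760.00 + $30,810.00 + $31,825.00 + $68,435.00 = $198,830.00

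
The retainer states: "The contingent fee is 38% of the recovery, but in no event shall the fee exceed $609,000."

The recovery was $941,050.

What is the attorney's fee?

$357,599.00

38% of $941,050 = $357,599.00
That is under the $609,000 cap.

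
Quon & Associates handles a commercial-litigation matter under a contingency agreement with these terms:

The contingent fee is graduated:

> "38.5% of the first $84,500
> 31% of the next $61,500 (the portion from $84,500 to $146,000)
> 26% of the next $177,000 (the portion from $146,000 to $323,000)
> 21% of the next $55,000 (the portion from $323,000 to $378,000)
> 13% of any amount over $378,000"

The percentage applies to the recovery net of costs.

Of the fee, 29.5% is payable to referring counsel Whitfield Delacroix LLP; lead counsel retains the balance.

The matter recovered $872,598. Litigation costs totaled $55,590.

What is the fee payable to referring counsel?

$49,040.37

Fee base (net of costs): $872,598 − $55,590 = $817,008
First $84,500 at 38.5% = $32,532.50
Next $61,500 at 31% = $19,065.00
Next $177,000 at 26% = $46,020.00
Next $55,000 at 21% = $11,550.00
Remaining $439,008 at 13% = $57,071.04
Fee: $32,532.50 + $19,065.00 + $46,020.00 + $11,550.00 + $57,071.04 = $166,238.54
Referral share: 29.5% of $166,238.54 = $49,040.37; lead counsel retains $166,238.54 − $49,040.37 = $117,198.17.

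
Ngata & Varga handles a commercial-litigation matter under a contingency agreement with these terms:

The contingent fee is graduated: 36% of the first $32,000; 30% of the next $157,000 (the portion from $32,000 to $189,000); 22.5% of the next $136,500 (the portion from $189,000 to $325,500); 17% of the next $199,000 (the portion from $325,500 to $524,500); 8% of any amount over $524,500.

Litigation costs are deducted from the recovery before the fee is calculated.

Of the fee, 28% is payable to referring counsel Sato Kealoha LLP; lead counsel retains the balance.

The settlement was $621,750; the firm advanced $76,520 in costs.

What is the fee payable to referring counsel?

Fee base (net of costs): $621,750 − $76,520 = $545,230
First $32,000 at 36% = $11,520.00
Next $157,000 at 30% = $47,100.00
Next $136,500 at 22.5% = $30,712.50
Next $199,000 at 17% = $33,830.00
Remaining $20,730 at 8% = $1,658.40
Fee: $11,520.00 + $47,100.00 + $30,712.50 + $33,830.00 + $1,658.40 = $124,820.90
Referral share: 28% of $124,820.90 = $34,949.85; lead counsel retains $124,820.90 − $34,949.85 = $89,871.05.

$34,949.85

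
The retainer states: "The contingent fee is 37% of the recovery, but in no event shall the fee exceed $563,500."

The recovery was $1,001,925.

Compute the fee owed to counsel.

$370,712.25

37% of $1,001,925 = $370,712.25
That is under the $563,500 cap.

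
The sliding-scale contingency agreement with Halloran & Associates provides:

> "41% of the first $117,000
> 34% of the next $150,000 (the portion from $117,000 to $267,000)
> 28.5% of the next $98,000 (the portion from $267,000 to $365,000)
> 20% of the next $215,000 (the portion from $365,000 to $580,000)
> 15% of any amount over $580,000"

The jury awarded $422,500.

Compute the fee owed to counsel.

First $117,000 at 41% = $47,970.00
Next $150,000 at 34% = $51,000.00
Next $98,000 at 28.5% = $27,930.00
Remaining $57,500 at 20% = $11,500.00
Fee: $47,970.00 + $51,000.00 + $27,930.00 + $11,500.00 = $138,400.00

$138,400.00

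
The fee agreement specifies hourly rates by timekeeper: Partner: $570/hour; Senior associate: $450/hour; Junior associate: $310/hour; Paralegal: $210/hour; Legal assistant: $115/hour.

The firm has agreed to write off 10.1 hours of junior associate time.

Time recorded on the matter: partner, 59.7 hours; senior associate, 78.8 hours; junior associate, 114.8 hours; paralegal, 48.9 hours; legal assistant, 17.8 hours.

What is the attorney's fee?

Partner: 59.7 × $570 = $34,029.00
Senior associate: 78.8 × $450 = $35,460.00
Junior associate: 114.8 × $310 = $35,588.00
Paralegal: 48.9 × $210 = $10,269.00
Legal assistant: 17.8 × $115 = $2,047.00
Subtotal: $117,393.00
Write-off: 10.1 × $310 = $3,131.00
Total: $117,393.00 − $3,131.00 = $114,262.00

$114,262.00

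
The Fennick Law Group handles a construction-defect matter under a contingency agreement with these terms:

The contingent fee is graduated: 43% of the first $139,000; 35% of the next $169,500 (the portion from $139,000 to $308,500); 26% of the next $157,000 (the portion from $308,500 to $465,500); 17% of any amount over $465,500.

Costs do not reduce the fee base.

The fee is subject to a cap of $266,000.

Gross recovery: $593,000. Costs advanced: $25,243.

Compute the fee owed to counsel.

Fee base is the gross recovery, $593,000; costs are reimbursed separately.
First $139,000 at 43% = $59,770.00
Next $169,500 at 35% = $59,325.00
Next $157,000 at 26% = $40,820.00
Remaining $127,500 at 17% = $21,675.00
Fee: $59,770.00 + $59,325.00 + $40,820.00 + $21,675.00 = $181,590.00
$181,590.00 is under the $266,000 cap.

$181,590.00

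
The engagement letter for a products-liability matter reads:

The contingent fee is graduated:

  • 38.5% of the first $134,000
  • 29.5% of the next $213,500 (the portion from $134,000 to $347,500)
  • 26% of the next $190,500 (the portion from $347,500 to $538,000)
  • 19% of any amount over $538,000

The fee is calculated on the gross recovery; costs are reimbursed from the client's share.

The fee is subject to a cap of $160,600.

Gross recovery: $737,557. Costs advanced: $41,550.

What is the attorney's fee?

$160,600.00

Fee base is the gross recovery, $737,557; costs are reimbursed separately.
First $134,000 at 38.5% = $51,590.00
Next $213,500 at 29.5% = $62,982.50
Next $190,500 at 26% = $49,530.00
Remaining $199,557 at 19% = $37,915.83
Fee: $51,590.00 + $62,982.50 + $49,530.00 + $37,915.83 = $202,018.33
$202,018.33 exceeds the $160,600 cap, so the fee is capped at $160,600.00.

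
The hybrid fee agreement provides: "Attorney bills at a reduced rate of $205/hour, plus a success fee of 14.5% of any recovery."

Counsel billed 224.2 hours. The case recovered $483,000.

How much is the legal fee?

$115,996.00

Hourly: 224.2 × $205 = $45,961.00
Success fee: 14.5% of $483,000 = $70,035.00
Total: $45,961.00 + $70,035.00 = $115,996.00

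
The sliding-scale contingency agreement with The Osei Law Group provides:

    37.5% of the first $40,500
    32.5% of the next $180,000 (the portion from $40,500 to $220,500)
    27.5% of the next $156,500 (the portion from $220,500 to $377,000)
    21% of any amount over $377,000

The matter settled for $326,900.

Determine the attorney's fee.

$102,947.50

First $40,500 at 37.5% = $15,187.50
Next $180,000 at 32.5% = $58,500.00
Remaining $106,400 at 27.5% = $29,260.00
Fee: $15,187.50 + $58,500.00 + $29,260.00 = $102,947.50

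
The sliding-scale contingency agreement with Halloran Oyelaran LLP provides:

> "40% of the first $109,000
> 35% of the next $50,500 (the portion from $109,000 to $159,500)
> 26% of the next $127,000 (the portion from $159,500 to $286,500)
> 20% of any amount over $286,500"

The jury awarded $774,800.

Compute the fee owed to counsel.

$191,955.00

First $109,000 at 40% = $43,600.00
Next $50,500 at 35% = $17,675.00
Next $127,000 at 26% = $33,020.00
Remaining $488,300 at 20% = $97,660.00
Fee: $43,600.00 + $17,675.00 + $33,020.00 + $97,660.00 = $191,955.00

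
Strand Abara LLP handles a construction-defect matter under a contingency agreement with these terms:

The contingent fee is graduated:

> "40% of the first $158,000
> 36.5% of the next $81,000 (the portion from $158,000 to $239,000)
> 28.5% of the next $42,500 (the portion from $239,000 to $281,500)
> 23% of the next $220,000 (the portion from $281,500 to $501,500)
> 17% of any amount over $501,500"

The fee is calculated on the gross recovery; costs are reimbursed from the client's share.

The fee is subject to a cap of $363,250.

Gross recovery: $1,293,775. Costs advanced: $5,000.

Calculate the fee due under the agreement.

Fee base is the gross recovery, $1,293,775; costs are reimbursed separately.
First $158,000 at 40% = $63,200.00
Next $81,000 at 36.5% = $29,565.00
Next $42,500 at 28.5% = $12,112.50
Next $220,000 at 23% = $50,600.00
Remaining $792,275 at 17% = $134,686.75
Fee: $63,200.00 + $29,565.00 + $12,112.50 + $50,600.00 + $134,686.75 = $290,164.25
$290,164.25 is under the $363,250 cap.

$290,164.25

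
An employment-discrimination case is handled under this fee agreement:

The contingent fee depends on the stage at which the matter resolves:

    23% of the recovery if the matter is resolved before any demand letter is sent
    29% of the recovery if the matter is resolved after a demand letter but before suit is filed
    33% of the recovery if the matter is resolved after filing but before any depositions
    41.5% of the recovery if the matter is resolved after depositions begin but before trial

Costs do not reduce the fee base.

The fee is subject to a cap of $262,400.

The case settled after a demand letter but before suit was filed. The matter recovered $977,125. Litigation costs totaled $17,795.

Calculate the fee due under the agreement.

Fee base is the gross recovery, $977,125; costs are reimbursed separately.
The matter settled after a demand letter but before suit was filed, so the 29% rate applies.
$977,125 × 29% = $283,366.25
$283,366.25 exceeds the $262,400 cap, so the fee is capped at $262,400.00.

$262,400.00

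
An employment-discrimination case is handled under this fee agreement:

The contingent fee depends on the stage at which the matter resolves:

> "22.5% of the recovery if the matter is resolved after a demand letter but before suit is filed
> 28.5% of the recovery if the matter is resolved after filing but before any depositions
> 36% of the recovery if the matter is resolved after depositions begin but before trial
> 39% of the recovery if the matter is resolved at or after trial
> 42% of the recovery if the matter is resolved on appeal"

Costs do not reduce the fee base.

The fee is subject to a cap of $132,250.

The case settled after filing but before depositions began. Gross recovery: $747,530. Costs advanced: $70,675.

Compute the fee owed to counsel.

Fee base is the gross recovery, $747,530; costs are reimbursed separately.
The matter settled after filing but before depositions began, so the 28.5% rate applies.
$747,530 × 28.5% = $213,046.05
$213,046.05 exceeds the $132,250 cap, so the fee is capped at $132,250.00.

$132,250.00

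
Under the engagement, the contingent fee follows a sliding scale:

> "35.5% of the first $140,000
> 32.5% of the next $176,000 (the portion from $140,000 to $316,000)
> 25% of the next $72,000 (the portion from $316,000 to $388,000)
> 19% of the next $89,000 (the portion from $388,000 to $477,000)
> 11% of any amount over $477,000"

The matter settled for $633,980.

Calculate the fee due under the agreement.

First $140,000 at 35.5% = $49,700.00
Next $176,000 at 32.5% = $57,200.00
Next $72,000 at 25% = $18,000.00
Next $89,000 at 19% = $16,910.00
Remaining $156,980 at 11% = $17,267.80
Fee: $49,700.00 + $57,200.00 + $18,000.00 + $16,910.00 + $17,267.80 = $159,077.80

$159,077.80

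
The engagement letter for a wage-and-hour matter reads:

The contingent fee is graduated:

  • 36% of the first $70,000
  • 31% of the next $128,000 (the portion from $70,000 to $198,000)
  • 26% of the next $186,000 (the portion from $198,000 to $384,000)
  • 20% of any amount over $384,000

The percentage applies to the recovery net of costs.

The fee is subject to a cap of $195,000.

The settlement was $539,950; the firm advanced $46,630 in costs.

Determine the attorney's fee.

$135,104.00

Fee base (net of costs): $539,950 − $46,630 = $493,320
First $70,000 at 36% = $25,200.00
Next $128,000 at 31% = $39,680.00
Next $186,000 at 26% = $48,360.00
Remaining $109,320 at 20% = $21,864.00
Fee: $25,200.00 + $39,680.00 + $48,360.00 + $21,864.00 = $135,104.00
$135,104.00 is under the $195,000 cap.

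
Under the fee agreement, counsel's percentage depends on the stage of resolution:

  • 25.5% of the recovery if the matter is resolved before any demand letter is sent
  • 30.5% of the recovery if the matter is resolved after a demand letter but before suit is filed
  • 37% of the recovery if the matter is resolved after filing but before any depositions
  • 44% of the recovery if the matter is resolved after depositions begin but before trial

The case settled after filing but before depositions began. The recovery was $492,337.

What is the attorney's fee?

$182,164.69

The matter settled after filing but before depositions began, so the 37% rate applies.
$492,337 × 37% = $182,164.69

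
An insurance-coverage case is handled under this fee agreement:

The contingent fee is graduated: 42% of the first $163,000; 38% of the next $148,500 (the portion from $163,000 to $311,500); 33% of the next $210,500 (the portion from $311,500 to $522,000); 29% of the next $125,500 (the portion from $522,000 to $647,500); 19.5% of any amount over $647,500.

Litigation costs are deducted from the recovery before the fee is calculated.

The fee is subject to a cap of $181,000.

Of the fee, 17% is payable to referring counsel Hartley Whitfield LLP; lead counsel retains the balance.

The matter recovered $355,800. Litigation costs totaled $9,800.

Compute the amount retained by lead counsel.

Fee base (net of costs): $355,800 − $9,800 = $346,000
First $163,000 at 42% = $68,460.00
Next $148,500 at 38% = $56,430.00
Remaining $34,500 at 33% = $11,385.00
Fee: $68,460.00 + $56,430.00 + $11,385.00 = $136,275.00
$136,275.00 is under the $181,000 cap.
Referral share: 17% of $136,275.00 = $23,166.75; lead counsel retains $136,275.00 − $23,166.75 = $113,108.25.

$113,108.25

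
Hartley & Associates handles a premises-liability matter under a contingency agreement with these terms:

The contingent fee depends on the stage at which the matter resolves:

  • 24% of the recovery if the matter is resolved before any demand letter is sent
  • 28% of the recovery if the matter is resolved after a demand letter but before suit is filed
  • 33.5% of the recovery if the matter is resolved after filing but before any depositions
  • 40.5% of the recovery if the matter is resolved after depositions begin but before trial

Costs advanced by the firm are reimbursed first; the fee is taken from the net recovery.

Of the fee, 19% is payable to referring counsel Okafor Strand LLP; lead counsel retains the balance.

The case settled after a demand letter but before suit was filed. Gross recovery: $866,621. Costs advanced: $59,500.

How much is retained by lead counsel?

$183,055.04

Fee base (net of costs): $866,621 − $59,500 = $807,121
The matter settled after a demand letter but before suit was filed, so the 28% rate applies.
$807,121 × 28% = $225,993.88
Referral share: 19% of $225,993.88 = $42,938.84; lead counsel retains $225,993.88 − $42,938.84 = $183,055.04.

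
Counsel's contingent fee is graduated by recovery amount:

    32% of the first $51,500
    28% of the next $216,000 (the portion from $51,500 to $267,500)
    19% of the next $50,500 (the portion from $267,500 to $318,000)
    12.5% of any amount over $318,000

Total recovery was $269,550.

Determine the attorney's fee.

First $51,500 at 32% = $16,480.00
Next $216,000 at 28% = $60,480.00
Remaining $2,050 at 19% = $389.50
Fee: $16,480.00 + $60,480.00 + $389.50 = $77,349.50

$77,349.50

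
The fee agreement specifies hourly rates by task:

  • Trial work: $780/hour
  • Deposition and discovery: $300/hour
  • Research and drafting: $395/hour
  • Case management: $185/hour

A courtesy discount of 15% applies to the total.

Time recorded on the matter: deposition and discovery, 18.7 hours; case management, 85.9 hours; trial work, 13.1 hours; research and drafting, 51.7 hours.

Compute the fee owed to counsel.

$44,319.85

Trial work: 13.1 × $780 = $10,218.00
Deposition and discovery: 18.7 × $300 = $5,610.00
Research and drafting: 51.7 × $395 = $20,421.50
Case management: 85.9 × $185 = $15,891.50
Subtotal: $52,141.00
Less 15% discount: −$7,821.15
Total: $52,141.00 − $7,821.15 = $44,319.85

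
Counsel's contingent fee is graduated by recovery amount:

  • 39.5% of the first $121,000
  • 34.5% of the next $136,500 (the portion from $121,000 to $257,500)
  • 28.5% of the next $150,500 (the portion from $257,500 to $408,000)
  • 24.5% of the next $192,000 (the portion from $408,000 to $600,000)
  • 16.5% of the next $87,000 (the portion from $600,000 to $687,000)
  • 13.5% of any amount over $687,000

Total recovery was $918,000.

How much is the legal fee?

$230,360.00

First $121,000 at 39.5% = $47,795.00
Next $136,500 at 34.5% = $47,092.50
Next $150,500 at 28.5% = $42,892.50
Next $192,000 at 24.5% = $47,040.00
Next $87,000 at 16.5% = $14,355.00
Remaining $231,000 at 13.5% = $31,185.00
Fee: $47,795.00 + $47,092.50 + $42,892.50 + $47,040.00 + $14,355.00 + $31,185.00 = $230,360.00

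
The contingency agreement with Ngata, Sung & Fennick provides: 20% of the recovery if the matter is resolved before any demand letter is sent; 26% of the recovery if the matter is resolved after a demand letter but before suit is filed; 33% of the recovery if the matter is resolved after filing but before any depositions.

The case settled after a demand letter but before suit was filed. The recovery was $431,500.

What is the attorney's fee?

The matter settled after a demand letter but before suit was filed, so the 26% rate applies.
$431,500 × 26% = $112,190.00

$112,190.00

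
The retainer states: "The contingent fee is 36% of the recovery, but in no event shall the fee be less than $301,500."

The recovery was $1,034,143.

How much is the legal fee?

36% of $1,034,143 = $372,291.48
That exceeds the $301,500 minimum.

$372,291.48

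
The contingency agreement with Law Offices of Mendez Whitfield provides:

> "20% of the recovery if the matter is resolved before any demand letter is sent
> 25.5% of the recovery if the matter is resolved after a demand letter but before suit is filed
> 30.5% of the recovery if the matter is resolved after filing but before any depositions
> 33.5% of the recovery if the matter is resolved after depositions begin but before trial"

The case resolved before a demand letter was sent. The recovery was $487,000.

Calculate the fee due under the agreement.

$97,400.00

The matter resolved before a demand letter was sent, so the 20% rate applies.
$487,000 × 20% = $97,400.00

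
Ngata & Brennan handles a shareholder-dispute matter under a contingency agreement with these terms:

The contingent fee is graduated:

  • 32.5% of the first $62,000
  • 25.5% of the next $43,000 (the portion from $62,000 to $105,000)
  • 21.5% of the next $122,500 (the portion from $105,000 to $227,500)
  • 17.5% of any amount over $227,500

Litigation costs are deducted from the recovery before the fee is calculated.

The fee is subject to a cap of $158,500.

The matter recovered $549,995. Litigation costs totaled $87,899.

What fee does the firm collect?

Fee base (net of costs): $549,995 − $87,899 = $462,096
First $62,000 at 32.5% = $20,150.00
Next $43,000 at 25.5% = $10,965.00
Next $122,500 at 21.5% = $26,337.50
Remaining $234,596 at 17.5% = $41,054.30
Fee: $20,150.00 + $10,965.00 + $26,337.50 + $41,054.30 = $98,506.80
$98,506.80 is under the $158,500 cap.

$98,506.80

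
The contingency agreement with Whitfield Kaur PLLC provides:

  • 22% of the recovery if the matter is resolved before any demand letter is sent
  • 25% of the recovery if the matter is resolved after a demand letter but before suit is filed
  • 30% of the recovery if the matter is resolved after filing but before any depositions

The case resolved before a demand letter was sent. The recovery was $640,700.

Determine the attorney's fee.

$140,954.00

The matter resolved before a demand letter was sent, so the 22% rate applies.
$640,700 × 22% = $140,954.00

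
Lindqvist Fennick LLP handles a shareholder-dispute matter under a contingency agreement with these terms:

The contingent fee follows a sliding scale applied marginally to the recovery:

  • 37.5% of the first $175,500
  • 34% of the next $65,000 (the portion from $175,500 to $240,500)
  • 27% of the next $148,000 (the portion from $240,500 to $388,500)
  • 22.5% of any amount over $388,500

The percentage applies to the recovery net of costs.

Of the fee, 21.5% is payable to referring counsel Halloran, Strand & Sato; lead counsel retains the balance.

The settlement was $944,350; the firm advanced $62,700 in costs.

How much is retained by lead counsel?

$187,482.53

Fee base (net of costs): $944,350 − $62,700 = $881,650
First $175,500 at 37.5% = $65,812.50
Next $65,000 at 34% = $22,100.00
Next $148,000 at 27% = $39,960.00
Remaining $493,150 at 22.5% = $110,958.75
Fee: $65,812.50 + $22,100.00 + $39,960.00 + $110,958.75 = $238,831.25
Referral share: 21.5% of $238,831.25 = $51,348.72; lead counsel retains $238,831.25 − $51,348.72 = $187,482.53.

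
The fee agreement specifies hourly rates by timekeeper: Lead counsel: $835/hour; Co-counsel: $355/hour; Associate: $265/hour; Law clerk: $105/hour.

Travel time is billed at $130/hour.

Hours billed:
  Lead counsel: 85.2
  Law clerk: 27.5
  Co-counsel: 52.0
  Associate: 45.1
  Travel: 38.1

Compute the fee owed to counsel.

Lead counsel: 85.2 × $835 = $71,142.00
Co-counsel: 52.0 × $355 = $18,460.00
Associate: 45.1 × $265 = $11,951.50
Law clerk: 27.5 × $105 = $2,887.50
Subtotal: $71,142.00 + $18,460.00 + $11,951.50 + $2,887.50 = $104,441.00
Travel: 38.1 × $130 = $4,953.00
Total: $104,441.00 + $4,953.00 = $109,394.00

$109,394.00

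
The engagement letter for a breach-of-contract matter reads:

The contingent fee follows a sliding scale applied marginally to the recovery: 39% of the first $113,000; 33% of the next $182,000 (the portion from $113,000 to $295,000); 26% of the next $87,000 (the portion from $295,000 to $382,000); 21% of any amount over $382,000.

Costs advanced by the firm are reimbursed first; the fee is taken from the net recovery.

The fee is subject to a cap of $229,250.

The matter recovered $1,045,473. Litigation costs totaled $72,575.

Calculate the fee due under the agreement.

Fee base (net of costs): $1,045,473 − $72,575 = $972,898
First $113,000 at 39% = $44,070.00
Next $182,000 at 33% = $60,060.00
Next $87,000 at 26% = $22,620.00
Remaining $590,898 at 21% = $124,088.58
Fee: $44,070.00 + $60,060.00 + $22,620.00 + $124,088.58 = $250,838.58
$250,838.58 exceeds the $229,250 cap, so the fee is capped at $229,250.00.

$229,250.00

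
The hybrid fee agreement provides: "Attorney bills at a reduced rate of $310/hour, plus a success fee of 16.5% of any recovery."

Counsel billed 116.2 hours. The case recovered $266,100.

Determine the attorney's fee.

$79,928.50

Hourly: 116.2 × $310 = $36,022.00
Success fee: 16.5% of $266,100 = $43,906.50
Total: $36,022.00 + $43,906.50 = $79,928.50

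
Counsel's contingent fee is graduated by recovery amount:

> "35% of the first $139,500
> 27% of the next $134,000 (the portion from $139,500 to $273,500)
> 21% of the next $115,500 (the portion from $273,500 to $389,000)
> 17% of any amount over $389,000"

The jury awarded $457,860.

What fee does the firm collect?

$120,966.20

First $139,500 at 35% = $48,825.00
Next $134,000 at 27% = $36,180.00
Next $115,500 at 21% = $24,255.00
Remaining $68,860 at 17% = $11,706.20
Fee: $48,825.00 + $36,180.00 + $24,255.00 + $11,706.20 = $120,966.20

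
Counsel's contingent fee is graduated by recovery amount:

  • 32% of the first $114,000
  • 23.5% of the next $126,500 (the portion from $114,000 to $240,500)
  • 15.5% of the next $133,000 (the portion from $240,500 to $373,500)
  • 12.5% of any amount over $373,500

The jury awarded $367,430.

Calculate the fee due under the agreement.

$85,881.65

First $114,000 at 32% = $36,480.00
Next $126,500 at 23.5% = $29,727.50
Remaining $126,930 at 15.5% = $19,674.15
Fee: $36,480.00 + $29,727.50 + $19,674.15 = $85,881.65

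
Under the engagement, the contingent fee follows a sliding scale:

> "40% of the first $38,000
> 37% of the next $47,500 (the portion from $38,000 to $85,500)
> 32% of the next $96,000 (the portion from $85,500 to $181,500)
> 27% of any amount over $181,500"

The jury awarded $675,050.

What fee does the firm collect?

First $38,000 at 40% = $15,200.00
Next $47,500 at 37% = $17,575.00
Next $96,000 at 32% = $30,720.00
Remaining $493,550 at 27% = $133,258.50
Fee: $15,200.00 + $17,575.00 + $30,720.00 + $133,258.50 = $196,753.50

$196,753.50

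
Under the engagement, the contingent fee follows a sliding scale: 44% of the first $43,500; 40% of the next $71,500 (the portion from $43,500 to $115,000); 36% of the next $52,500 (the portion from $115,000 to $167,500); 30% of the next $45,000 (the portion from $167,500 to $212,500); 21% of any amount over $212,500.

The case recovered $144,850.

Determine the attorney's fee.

First $43,500 at 44% = $19,140.00
Next $71,500 at 40% = $28,600.00
Remaining $29,850 at 36% = $10,746.00
Fee: $19,140.00 + $28,600.00 + $10,746.00 = $58,486.00

$58,486.00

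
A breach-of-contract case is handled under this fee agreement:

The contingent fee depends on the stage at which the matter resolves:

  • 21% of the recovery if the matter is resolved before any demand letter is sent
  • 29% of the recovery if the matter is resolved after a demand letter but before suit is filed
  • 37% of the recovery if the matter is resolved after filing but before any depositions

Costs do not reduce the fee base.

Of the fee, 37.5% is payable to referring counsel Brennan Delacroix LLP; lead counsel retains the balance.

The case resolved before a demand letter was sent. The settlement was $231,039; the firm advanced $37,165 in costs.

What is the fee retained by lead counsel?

Fee base is the gross recovery, $231,039; costs are reimbursed separately.
The matter resolved before a demand letter was sent, so the 21% rate applies.
$231,039 × 21% = $48,518.19
Referral share: 37.5% of $48,518.19 = $18,194.32; lead counsel retains $48,518.19 − $18,194.32 = $30,323.87.

$30,323.87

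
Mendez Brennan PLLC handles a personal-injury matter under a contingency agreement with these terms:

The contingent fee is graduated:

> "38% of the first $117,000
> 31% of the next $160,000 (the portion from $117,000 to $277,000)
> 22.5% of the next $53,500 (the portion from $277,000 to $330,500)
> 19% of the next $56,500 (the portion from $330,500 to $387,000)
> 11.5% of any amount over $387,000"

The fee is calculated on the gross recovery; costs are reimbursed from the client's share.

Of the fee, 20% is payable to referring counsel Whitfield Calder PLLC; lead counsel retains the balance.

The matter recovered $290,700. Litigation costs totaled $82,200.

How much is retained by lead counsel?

Fee base is the gross recovery, $290,700; costs are reimbursed separately.
First $117,000 at 38% = $44,460.00
Next $160,000 at 31% = $49,600.00
Remaining $13,700 at 22.5% = $3,082.50
Fee: $44,460.00 + $49,600.00 + $3,082.50 = $97,142.50
Referral share: 20% of $97,142.50 = $19,428.50; lead counsel retains $97,142.50 − $19,428.50 = $77,714.00.

$77,714.00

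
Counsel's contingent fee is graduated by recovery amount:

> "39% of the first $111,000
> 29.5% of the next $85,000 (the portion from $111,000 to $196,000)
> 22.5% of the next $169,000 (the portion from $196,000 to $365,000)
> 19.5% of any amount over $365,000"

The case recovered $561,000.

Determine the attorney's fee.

First $111,000 at 39% = $43,290.00
Next $85,000 at 29.5% = $25,075.00
Next $169,000 at 22.5% = $38,025.00
Remaining $196,000 at 19.5% = $38,220.00
Fee: $43,290.00 + $25,075.00 + $38,025.00 + $38,220.00 = $144,610.00

$144,610.00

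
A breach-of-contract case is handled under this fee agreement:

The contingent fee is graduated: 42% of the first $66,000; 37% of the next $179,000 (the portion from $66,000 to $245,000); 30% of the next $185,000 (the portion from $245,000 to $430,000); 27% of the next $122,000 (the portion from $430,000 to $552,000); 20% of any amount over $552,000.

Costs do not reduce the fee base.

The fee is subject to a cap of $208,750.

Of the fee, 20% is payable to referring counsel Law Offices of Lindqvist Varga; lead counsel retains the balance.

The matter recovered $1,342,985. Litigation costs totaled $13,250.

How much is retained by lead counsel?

$167,000.00

Fee base is the gross recovery, $1,342,985; costs are reimbursed separately.
First $66,000 at 42% = $27,720.00
Next $179,000 at 37% = $66,230.00
Next $185,000 at 30% = $55,500.00
Next $122,000 at 27% = $32,940.00
Remaining $790,985 at 20% = $158,197.00
Fee: $27,720.00 + $66,230.00 + $55,500.00 + $32,940.00 + $158,197.00 = $340,587.00
$340,587.00 exceeds the $208,750 cap, so the fee is capped at $208,750.00.
Referral share: 20% of $208,750.00 = $41,750.00; lead counsel retains $208,750.00 − $41,750.00 = $167,000.00.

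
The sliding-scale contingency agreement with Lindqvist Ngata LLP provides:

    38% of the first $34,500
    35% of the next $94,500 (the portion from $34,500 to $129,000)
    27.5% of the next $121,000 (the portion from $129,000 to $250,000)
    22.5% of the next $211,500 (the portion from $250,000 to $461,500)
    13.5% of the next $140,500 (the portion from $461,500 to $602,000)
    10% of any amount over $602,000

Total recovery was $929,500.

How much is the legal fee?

$178,765.00

First $34,500 at 38% = $13,110.00
Next $94,500 at 35% = $33,075.00
Next $121,000 at 27.5% = $33,275.00
Next $211,500 at 22.5% = $47,587.50
Next $140,500 at 13.5% = $18,967.50
Remaining $327,500 at 10% = $32,750.00
Fee: $13,110.00 + $33,075.00 + $33,275.00 + $47,587.50 + $18,967.50 + $32,750.00 = $178,765.00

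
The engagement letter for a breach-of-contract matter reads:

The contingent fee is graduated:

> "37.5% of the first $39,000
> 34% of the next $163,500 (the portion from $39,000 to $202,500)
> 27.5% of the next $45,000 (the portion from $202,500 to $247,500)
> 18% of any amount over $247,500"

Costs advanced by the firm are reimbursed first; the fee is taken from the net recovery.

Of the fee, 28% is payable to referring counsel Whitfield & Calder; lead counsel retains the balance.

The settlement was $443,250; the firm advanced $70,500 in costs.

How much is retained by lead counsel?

Fee base (net of costs): $443,250 − $70,500 = $372,750
First $39,000 at 37.5% = $14,625.00
Next $163,500 at 34% = $55,590.00
Next $45,000 at 27.5% = $12,375.00
Remaining $125,250 at 18% = $22,545.00
Fee: $14,625.00 + $55,590.00 + $12,375.00 + $22,545.00 = $105,135.00
Referral share: 28% of $105,135.00 = $29,437.80; lead counsel retains $105,135.00 − $29,437.80 = $75,697.20.

$75,697.20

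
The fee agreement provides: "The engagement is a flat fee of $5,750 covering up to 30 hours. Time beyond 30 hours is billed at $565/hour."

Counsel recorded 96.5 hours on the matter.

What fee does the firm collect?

$43,322.50

Flat fee: $5,750.00
Excess hours: 96.5 − 30 = 66.5
Overrun: 66.5 × $565 = $37,572.50
Total: $5,750.00 + $37,572.50 = $43,322.50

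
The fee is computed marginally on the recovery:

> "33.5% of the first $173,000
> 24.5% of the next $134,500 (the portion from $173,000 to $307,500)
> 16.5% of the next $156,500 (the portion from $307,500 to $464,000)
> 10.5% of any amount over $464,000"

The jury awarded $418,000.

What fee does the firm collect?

$109,140.00

First $173,000 at 33.5% = $57,955.00
Next $134,500 at 24.5% = $32,952.50
Remaining $110,500 at 16.5% = $18,232.50
Fee: $57,955.00 + $32,952.50 + $18,232.50 = $109,140.00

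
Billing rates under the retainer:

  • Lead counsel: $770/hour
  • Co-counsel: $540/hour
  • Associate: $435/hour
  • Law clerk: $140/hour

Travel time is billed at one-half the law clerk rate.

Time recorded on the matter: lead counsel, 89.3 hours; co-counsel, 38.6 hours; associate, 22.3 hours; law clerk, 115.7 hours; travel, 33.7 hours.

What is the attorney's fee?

$117,862.50

Lead counsel: 89.3 × $770 = $68,761.00
Co-counsel: 38.6 × $540 = $20,844.00
Associate: 22.3 × $435 = $9,700.50
Law clerk: 115.7 × $140 = $16,198.00
Subtotal: $68,761.00 + $20,844.00 + $9,700.50 + $16,198.00 = $115,503.50
Travel: 33.7 × ($140 ÷ 2) = 33.7 × $70.00 = $2,359.00
Total: $115,503.50 + $2,359.00 = $117,862.50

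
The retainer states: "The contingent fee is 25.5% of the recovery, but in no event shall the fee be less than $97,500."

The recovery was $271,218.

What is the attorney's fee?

$97,500.00

25.5% of $271,218 = $69,160.59
That is below the $97,500 minimum, so the minimum applies.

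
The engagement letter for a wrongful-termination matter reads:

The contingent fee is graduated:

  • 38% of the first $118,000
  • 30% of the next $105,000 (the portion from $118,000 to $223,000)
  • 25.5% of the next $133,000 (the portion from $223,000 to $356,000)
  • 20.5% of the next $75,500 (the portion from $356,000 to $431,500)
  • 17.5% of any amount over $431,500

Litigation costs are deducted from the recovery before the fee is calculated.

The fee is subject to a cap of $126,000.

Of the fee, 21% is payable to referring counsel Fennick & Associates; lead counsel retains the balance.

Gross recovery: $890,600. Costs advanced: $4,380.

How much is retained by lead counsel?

Fee base (net of costs): $890,600 − $4,380 = $886,220
First $118,000 at 38% = $44,840.00
Next $105,000 at 30% = $31,500.00
Next $133,000 at 25.5% = $33,915.00
Next $75,500 at 20.5% = $15,477.50
Remaining $454,720 at 17.5% = $79,576.00
Fee: $44,840.00 + $31,500.00 + $33,915.00 + $15,477.50 + $79,576.00 = $205,308.50
$205,308.50 exceeds the $126,000 cap, so the fee is capped at $126,000.00.
Referral share: 21% of $126,000.00 = $26,460.00; lead counsel retains $126,000.00 − $26,460.00 = $99,540.00.

$99,540.00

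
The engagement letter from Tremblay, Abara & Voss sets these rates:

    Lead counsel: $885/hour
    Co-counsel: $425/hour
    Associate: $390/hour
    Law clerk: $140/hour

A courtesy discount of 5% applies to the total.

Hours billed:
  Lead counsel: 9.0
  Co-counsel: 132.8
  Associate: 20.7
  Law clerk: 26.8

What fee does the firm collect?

$72,418.50

Lead counsel: 9.0 × $885 = $7,965.00
Co-counsel: 132.8 × $425 = $56,440.00
Associate: 20.7 × $390 = $8,073.00
Law clerk: 26.8 × $140 = $3,752.00
Subtotal: $76,230.00
Less 5% discount: −$3,811.50
Total: $76,230.00 − $3,811.50 = $72,418.50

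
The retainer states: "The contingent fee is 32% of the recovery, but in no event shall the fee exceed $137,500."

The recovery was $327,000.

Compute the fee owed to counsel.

$104,640.00

32% of $327,000 = $104,640.00
That is under the $137,500 cap.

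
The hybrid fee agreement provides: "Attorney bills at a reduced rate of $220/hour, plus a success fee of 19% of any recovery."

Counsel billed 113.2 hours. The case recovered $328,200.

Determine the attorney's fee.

Hourly: 113.2 × $220 = $24,904.00
Success fee: 19% of $328,200 = $62,358.00
Total: $24,904.00 + $62,358.00 = $87,262.00

$87,262.00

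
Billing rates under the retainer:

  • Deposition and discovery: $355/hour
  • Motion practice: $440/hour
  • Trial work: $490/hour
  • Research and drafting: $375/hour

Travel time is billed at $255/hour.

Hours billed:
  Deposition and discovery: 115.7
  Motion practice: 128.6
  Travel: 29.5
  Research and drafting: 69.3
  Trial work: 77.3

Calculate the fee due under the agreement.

$169,044.50

Deposition and discovery: 115.7 × $355 = $41,073.50
Motion practice: 128.6 × $440 = $56,584.00
Trial work: 77.3 × $490 = $37,877.00
Research and drafting: 69.3 × $375 = $25,987.50
Subtotal: $41,073.50 + $56,584.00 + $37,877.00 + $25,987.50 = $161,522.00
Travel: 29.5 × $255 = $7,522.50
Total: $161,522.00 + $7,522.50 = $169,044.50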